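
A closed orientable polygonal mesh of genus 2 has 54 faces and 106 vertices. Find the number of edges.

For a closed orientable surface of genus 2, χ = 2 − 2·2 = -2.
E = V + F − (-2) = 106 + 54 − (-2) = 162.

162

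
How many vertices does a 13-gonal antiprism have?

An antiprism on an n-gon has two n-gon caps and 2n triangles: V = 2·13 = 26, E = 4·13 = 52, F = 2·13 + 2 = 28.

26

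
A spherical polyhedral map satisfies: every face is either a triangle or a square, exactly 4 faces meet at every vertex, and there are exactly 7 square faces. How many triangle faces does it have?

Let x be the number of triangles; then F = 7 + x.
Edge–face incidences: 2E = 4·7 + 3·x = 28 + 3x.
Every vertex has degree 4, so 4V = 2E.
Euler: V − E + F = 2 ⇒ (2E)/4 − E + (7 + x) = 2.
Multiply by 8: 2·(2E) − 4·(2E) + 8·(7 + x) = 16, i.e. 56 + 8x − 2·(28 + 3x) = 16.
Collecting terms: 2x = 16, so x = 8.
Then 2E = 28 + 3·8 = 52, so E = 26, V = 2E/4 = 13, F = 7 + 8 = 15.

8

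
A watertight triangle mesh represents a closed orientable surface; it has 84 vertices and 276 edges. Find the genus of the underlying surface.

5

Every face is a triangle and each edge borders two faces, so 3F = 2·276, giving F = 184.
χ = V − E + F = 84 − 276 + 184 = -8.
For a closed orientable surface χ = 2 − 2g, so g = (2 − (-8))/2 = 5.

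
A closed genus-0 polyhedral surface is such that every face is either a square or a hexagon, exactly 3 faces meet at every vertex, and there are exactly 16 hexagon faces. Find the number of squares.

Let x be the number of squares; then F = 16 + x.
Edge–face incidences: 2E = 6·16 + 4·x = 96 + 4x.
Every vertex has degree 3, so 3V = 2E.
Euler: V − E + F = 2 ⇒ (2E)/3 − E + (16 + x) = 2.
Multiply by 6: 2·(2E) − 3·(2E) + 6·(16 + x) = 12, i.e. 96 + 6x − (96 + 4x) = 12.
Collecting terms: 2x = 12, so x = 6.
Then 2E = 96 + 4·6 = 120, so E = 60, V = 2E/3 = 40, F = 16 + 6 = 22.

6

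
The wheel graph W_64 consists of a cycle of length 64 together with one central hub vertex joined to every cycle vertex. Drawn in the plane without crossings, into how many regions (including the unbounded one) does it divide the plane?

65

W_64 has V = 64 + 1 = 65 vertices and E = 2·64 = 128 edges.
By Euler's formula F = 2 − V + E = 2 − 65 + 128 = 65.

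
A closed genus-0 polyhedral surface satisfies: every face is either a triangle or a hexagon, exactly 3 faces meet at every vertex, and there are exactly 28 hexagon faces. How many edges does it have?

90

Let x be the number of triangles; then F = 28 + x.
Edge–face incidences: 2E = 6·28 + 3·x = 168 + 3x.
Every vertex has degree 3, so 3V = 2E.
Euler: V − E + F = 2 ⇒ (2E)/3 − E + (28 + x) = 2.
Multiply by 6: 2·(2E) − 3·(2E) + 6·(28 + x) = 12, i.e. 168 + 6x − (168 + 3x) = 12.
Collecting terms: 3x = 12, so x = 4.
Then 2E = 168 + 3·4 = 180, so E = 90, V = 2E/3 = 60, F = 28 + 4 = 32.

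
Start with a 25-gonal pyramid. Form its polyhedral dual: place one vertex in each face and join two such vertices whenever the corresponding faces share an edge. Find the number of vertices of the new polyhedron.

26

The base solid has V = 26, E = 50, F = 26.
The dual swaps V and F and preserves E: V′ = F = 26, E′ = E = 50, F′ = V = 26.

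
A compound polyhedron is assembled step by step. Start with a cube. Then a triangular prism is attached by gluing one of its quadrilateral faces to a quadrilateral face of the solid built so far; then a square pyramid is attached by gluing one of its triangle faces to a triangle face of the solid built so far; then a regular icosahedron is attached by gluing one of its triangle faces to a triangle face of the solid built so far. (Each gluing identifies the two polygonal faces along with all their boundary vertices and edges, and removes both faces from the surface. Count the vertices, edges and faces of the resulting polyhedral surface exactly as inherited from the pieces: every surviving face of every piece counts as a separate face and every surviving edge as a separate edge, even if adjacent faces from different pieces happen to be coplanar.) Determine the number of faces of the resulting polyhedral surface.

A cube: V=8, E=12, F=6.
Attach a triangular prism (V=6, E=9, F=5) along a 4-gon: merge 4 vertices and 4 edges, delete both glued faces → V=10, E=17, F=9.
Attach a square pyramid (V=5, E=8, F=5) along a 3-gon: merge 3 vertices and 3 edges, delete both glued faces → V=12, E=22, F=12.
Attach a regular icosahedron (V=12, E=30, F=20) along a 3-gon: merge 3 vertices and 3 edges, delete both glued faces → V=21, E=49, F=30.
Check: V − E + F = 21 − 49 + 30 = 2.

30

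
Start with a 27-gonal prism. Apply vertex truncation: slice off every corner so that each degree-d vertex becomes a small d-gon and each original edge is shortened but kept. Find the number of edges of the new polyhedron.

The base solid has V = 54, E = 81, F = 29.
Truncation replaces each original edge-end by a new vertex, so V′ = 2E = 162.
Each original edge survives, and each old vertex of degree d contributes d new edges; summing degrees gives Σd = 2E, so E′ = E + 2E = 3E = 243.
Each original face survives and each original vertex becomes one new face: F′ = F + V = 83.

243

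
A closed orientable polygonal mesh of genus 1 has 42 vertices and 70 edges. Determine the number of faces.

For a closed orientable surface of genus 1, χ = 2 − 2·1 = 0.
F = 0 − V + E = 0 − 42 + 70 = 28.

28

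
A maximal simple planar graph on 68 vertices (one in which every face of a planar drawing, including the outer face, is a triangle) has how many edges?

198

In a plane triangulation 3F = 2E and V − E + F = 2, so E = 3V − 6 = 3·68 − 6 = 198.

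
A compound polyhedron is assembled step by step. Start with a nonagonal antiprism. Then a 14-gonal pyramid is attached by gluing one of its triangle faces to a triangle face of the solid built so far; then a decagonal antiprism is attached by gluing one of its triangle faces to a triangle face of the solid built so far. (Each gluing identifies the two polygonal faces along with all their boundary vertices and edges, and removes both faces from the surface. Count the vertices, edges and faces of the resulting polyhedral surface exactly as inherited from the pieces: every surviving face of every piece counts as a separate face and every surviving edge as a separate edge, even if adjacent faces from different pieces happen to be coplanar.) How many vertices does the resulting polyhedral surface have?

47

A nonagonal antiprism: V=18, E=36, F=20.
Attach a 14-gonal pyramid (V=15, E=28, F=15) along a 3-gon: merge 3 vertices and 3 edges, delete both glued faces → V=30, E=61, F=33.
Attach a decagonal antiprism (V=20, E=40, F=22) along a 3-gon: merge 3 vertices and 3 edges, delete both glued faces → V=47, E=98, F=53.
Check: V − E + F = 47 − 98 + 53 = 2.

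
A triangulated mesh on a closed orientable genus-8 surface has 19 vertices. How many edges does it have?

χ = 2 − 2·8 = -14, and every face is a triangle so 3F = 2E.
V − E + F = -14 with E = 3F/2 gives 19 − (3/2 − 1)·F = -14, so F = 66 and E = 99.

99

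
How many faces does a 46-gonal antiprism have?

An antiprism on an n-gon has two n-gon caps and 2n triangles: V = 2·46 = 92, E = 4·46 = 184, F = 2·46 + 2 = 94.
Check: V − E + F = 92 − 184 + 94 = 2.

94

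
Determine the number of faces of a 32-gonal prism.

34

A prism on an n-gon has two n-gon bases and n rectangular sides: V = 2·32 = 64, E = 3·32 = 96, F = 32 + 2 = 34.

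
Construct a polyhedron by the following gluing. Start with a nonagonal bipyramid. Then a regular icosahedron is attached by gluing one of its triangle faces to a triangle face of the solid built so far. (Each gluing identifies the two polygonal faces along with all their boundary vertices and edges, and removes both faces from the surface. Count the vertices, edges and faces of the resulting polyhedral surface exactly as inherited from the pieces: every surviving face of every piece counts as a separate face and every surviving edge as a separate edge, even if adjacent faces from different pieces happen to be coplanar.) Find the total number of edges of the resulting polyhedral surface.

54

A nonagonal bipyramid: V=11, E=27, F=18.
Attach a regular icosahedron (V=12, E=30, F=20) along a 3-gon: merge 3 vertices and 3 edges, delete both glued faces → V=20, E=54, F=36.
Check: V − E + F = 20 − 54 + 36 = 2.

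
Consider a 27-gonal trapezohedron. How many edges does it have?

The n-trapezohedron (dual of the n-antiprism) has V = 2·27 + 2 = 56, E = 4·27 = 108, F = 2·27 = 54.

108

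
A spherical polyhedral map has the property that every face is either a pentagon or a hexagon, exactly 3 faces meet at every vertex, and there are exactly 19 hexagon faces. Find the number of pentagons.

Let x be the number of pentagons; then F = 19 + x.
Edge–face incidences: 2E = 6·19 + 5·x = 114 + 5x.
Every vertex has degree 3, so 3V = 2E.
Euler: V − E + F = 2 ⇒ (2E)/3 − E + (19 + x) = 2.
Multiply by 6: 2·(2E) − 3·(2E) + 6·(19 + x) = 12, i.e. 114 + 6x − (114 + 5x) = 12.
Collecting terms: x = 12.
Then 2E = 114 + 5·12 = 174, so E = 87, V = 2E/3 = 58, F = 19 + 12 = 31.

12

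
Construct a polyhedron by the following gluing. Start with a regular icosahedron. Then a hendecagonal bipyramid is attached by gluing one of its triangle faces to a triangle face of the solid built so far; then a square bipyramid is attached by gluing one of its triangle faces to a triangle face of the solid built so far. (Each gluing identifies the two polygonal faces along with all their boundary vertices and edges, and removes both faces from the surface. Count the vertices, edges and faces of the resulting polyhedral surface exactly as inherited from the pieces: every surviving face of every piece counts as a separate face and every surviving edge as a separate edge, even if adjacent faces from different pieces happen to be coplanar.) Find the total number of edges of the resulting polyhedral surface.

A regular icosahedron: V=12, E=30, F=20.
Attach a hendecagonal bipyramid (V=13, E=33, F=22) along a 3-gon: merge 3 vertices and 3 edges, delete both glued faces → V=22, E=60, F=40.
Attach a square bipyramid (V=6, E=12, F=8) along a 3-gon: merge 3 vertices and 3 edges, delete both glued faces → V=25, E=69, F=46.
Check: V − E + F = 25 − 69 + 46 = 2.

69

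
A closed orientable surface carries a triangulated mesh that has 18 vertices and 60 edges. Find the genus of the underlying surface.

Every face is a triangle and each edge borders two faces, so 3F = 2·60, giving F = 40.
χ = V − E + F = 18 − 60 + 40 = -2.
For a closed orientable surface χ = 2 − 2g, so g = (2 − (-2))/2 = 2.

2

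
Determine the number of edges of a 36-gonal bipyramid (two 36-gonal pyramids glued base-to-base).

108

A bipyramid over an n-gon has 2n triangular faces and n + 2 vertices: V = 36 + 2 = 38, E = 3·36 = 108, F = 2·36 = 72.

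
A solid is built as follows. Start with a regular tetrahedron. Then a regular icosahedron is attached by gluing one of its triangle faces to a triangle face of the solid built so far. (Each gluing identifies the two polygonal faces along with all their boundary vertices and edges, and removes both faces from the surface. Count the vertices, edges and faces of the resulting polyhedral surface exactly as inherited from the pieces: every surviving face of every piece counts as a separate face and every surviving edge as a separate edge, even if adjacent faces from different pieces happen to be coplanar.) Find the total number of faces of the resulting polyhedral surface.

A regular tetrahedron: V=4, E=6, F=4.
Attach a regular icosahedron (V=12, E=30, F=20) along a 3-gon: merge 3 vertices and 3 edges, delete both glued faces → V=13, E=33, F=22.
Check: V − E + F = 13 − 33 + 22 = 2.

22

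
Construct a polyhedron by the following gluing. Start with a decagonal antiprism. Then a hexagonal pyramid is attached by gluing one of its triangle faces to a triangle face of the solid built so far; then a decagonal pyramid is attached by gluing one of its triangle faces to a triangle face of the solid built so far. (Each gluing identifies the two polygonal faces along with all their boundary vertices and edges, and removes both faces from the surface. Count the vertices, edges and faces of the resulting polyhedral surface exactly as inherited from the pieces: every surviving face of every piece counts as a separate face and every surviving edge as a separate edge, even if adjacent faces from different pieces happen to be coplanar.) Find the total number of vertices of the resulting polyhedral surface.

32

A decagonal antiprism: V=20, E=40, F=22.
Attach a hexagonal pyramid (V=7, E=12, F=7) along a 3-gon: merge 3 vertices and 3 edges, delete both glued faces → V=24, E=49, F=27.
Attach a decagonal pyramid (V=11, E=20, F=11) along a 3-gon: merge 3 vertices and 3 edges, delete both glued faces → V=32, E=66, F=36.
Check: V − E + F = 32 − 66 + 36 = 2.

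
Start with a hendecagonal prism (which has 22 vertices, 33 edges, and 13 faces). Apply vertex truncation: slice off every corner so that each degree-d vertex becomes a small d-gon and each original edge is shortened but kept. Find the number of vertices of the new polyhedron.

Truncation replaces each original edge-end by a new vertex, so V′ = 2E = 66.
Each original edge survives, and each old vertex of degree d contributes d new edges; summing degrees gives Σd = 2E, so E′ = E + 2E = 3E = 99.
Each original face survives and each original vertex becomes one new face: F′ = F + V = 35.

66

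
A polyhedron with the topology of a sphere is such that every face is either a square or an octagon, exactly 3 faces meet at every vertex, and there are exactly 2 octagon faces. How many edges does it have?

Let x be the number of squares; then F = 2 + x.
Edge–face incidences: 2E = 8·2 + 4·x = 16 + 4x.
Every vertex has degree 3, so 3V = 2E.
Euler: V − E + F = 2 ⇒ (2E)/3 − E + (2 + x) = 2.
Multiply by 6: 2·(2E) − 3·(2E) + 6·(2 + x) = 12, i.e. 12 + 6x − (16 + 4x) = 12.
Collecting terms: 2x − 4 = 12, so 2x = 16, so x = 8.
Then 2E = 16 + 4·8 = 48, so E = 24, V = 2E/3 = 16, F = 2 + 8 = 10.

24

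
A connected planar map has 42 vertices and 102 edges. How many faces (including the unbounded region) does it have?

Euler's formula for a connected plane graph: V − E + F = 2, so F = 2 − 42 + 102 = 62.

62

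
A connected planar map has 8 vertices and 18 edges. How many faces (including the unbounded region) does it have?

12

Euler's formula for a connected plane graph: V − E + F = 2, so F = 2 − 8 + 18 = 12.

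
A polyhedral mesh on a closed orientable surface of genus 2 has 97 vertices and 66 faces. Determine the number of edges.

165

For a closed orientable surface of genus 2, χ = 2 − 2·2 = -2.
E = V + F − (-2) = 97 + 66 − (-2) = 165.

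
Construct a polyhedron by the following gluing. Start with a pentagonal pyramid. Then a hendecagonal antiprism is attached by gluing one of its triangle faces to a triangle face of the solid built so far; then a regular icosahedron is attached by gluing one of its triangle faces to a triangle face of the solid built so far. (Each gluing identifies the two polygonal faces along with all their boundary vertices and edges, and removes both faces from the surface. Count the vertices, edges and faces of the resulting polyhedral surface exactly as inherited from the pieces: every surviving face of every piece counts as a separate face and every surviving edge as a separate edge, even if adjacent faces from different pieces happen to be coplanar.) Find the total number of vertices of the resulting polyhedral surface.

34

A pentagonal pyramid: V=6, E=10, F=6.
Attach a hendecagonal antiprism (V=22, E=44, F=24) along a 3-gon: merge 3 vertices and 3 edges, delete both glued faces → V=25, E=51, F=28.
Attach a regular icosahedron (V=12, E=30, F=20) along a 3-gon: merge 3 vertices and 3 edges, delete both glued faces → V=34, E=78, F=46.
Check: V − E + F = 34 − 78 + 46 = 2.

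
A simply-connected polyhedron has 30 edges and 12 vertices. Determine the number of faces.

20

Here V − E + F = 2.
F = 2 − V + E = 2 − 12 + 30 = 20.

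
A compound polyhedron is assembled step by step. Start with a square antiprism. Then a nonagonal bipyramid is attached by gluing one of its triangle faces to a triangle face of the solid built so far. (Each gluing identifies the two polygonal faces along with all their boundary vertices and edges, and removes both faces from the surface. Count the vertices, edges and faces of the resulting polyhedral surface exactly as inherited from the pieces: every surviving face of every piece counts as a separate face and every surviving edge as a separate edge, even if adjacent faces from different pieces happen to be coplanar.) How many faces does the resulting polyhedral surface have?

26

A square antiprism: V=8, E=16, F=10.
Attach a nonagonal bipyramid (V=11, E=27, F=18) along a 3-gon: merge 3 vertices and 3 edges, delete both glued faces → V=16, E=40, F=26.
Check: V − E + F = 16 − 40 + 26 = 2.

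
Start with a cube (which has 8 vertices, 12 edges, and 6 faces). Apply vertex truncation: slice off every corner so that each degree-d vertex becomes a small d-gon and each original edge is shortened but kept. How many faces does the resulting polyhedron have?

Truncation replaces each original edge-end by a new vertex, so V′ = 2E = 24.
Each original edge survives, and each old vertex of degree d contributes d new edges; summing degrees gives Σd = 2E, so E′ = E + 2E = 3E = 36.
Each original face survives and each original vertex becomes one new face: F′ = F + V = 14.

14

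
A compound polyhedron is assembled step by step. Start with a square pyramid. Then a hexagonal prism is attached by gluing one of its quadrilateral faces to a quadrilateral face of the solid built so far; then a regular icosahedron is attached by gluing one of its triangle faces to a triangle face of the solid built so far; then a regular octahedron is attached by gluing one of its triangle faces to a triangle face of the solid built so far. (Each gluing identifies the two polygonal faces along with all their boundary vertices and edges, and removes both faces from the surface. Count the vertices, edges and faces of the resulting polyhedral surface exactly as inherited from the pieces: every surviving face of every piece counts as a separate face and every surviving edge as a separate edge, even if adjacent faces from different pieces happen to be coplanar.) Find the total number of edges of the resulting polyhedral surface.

A square pyramid: V=5, E=8, F=5.
Attach a hexagonal prism (V=12, E=18, F=8) along a 4-gon: merge 4 vertices and 4 edges, delete both glued faces → V=13, E=22, F=11.
Attach a regular icosahedron (V=12, E=30, F=20) along a 3-gon: merge 3 vertices and 3 edges, delete both glued faces → V=22, E=49, F=29.
Attach a regular octahedron (V=6, E=12, F=8) along a 3-gon: merge 3 vertices and 3 edges, delete both glued faces → V=25, E=58, F=35.
Check: V − E + F = 25 − 58 + 35 = 2.

58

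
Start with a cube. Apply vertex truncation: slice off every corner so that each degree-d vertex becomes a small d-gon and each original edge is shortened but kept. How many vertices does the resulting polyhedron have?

24

The base solid has V = 8, E = 12, F = 6.
Truncation replaces each original edge-end by a new vertex, so V′ = 2E = 24.
Each original edge survives, and each old vertex of degree d contributes d new edges; summing degrees gives Σd = 2E, so E′ = E + 2E = 3E = 36.
Each original face survives and each original vertex becomes one new face: F′ = F + V = 14.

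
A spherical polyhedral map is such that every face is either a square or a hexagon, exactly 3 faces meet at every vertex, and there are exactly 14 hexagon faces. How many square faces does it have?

Let x be the number of squares; then F = 14 + x.
Edge–face incidences: 2E = 6·14 + 4·x = 84 + 4x.
Every vertex has degree 3, so 3V = 2E.
Euler: V − E + F = 2 ⇒ (2E)/3 − E + (14 + x) = 2.
Multiply by 6: 2·(2E) − 3·(2E) + 6·(14 + x) = 12, i.e. 84 + 6x − (84 + 4x) = 12.
Collecting terms: 2x = 12, so x = 6.
Then 2E = 84 + 4·6 = 108, so E = 54, V = 2E/3 = 36, F = 14 + 6 = 20.

6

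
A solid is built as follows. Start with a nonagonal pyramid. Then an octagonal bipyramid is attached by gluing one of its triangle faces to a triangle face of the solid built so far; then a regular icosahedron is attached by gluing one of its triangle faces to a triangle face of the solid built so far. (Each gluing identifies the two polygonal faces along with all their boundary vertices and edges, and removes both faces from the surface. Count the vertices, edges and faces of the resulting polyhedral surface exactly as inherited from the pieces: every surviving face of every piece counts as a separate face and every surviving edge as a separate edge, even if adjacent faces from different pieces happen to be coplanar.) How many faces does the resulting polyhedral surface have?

A nonagonal pyramid: V=10, E=18, F=10.
Attach an octagonal bipyramid (V=10, E=24, F=16) along a 3-gon: merge 3 vertices and 3 edges, delete both glued faces → V=17, E=39, F=24.
Attach a regular icosahedron (V=12, E=30, F=20) along a 3-gon: merge 3 vertices and 3 edges, delete both glued faces → V=26, E=66, F=42.
Check: V − E + F = 26 − 66 + 42 = 2.

42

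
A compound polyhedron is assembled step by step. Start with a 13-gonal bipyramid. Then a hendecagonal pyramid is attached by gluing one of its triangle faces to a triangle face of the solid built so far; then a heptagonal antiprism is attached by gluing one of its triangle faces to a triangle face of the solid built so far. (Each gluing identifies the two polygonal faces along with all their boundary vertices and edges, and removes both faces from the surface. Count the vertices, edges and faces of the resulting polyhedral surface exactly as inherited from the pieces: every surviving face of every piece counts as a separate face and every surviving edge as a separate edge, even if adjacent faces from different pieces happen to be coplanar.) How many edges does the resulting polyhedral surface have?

A 13-gonal bipyramid: V=15, E=39, F=26.
Attach a hendecagonal pyramid (V=12, E=22, F=12) along a 3-gon: merge 3 vertices and 3 edges, delete both glued faces → V=24, E=58, F=36.
Attach a heptagonal antiprism (V=14, E=28, F=16) along a 3-gon: merge 3 vertices and 3 edges, delete both glued faces → V=35, E=83, F=50.
Check: V − E + F = 35 − 83 + 50 = 2.

83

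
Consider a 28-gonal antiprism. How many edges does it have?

An antiprism on an n-gon has two n-gon caps and 2n triangles: V = 2·28 = 56, E = 4·28 = 112, F = 2·28 + 2 = 58.

112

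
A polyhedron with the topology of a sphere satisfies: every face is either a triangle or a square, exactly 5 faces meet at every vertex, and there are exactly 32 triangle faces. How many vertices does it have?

Let x be the number of squares; then F = 32 + x.
Edge–face incidences: 2E = 3·32 + 4·x = 96 + 4x.
Every vertex has degree 5, so 5V = 2E.
Euler: V − E + F = 2 ⇒ (2E)/5 − E + (32 + x) = 2.
Multiply by 10: 2·(2E) − 5·(2E) + 10·(32 + x) = 20, i.e. 320 + 10x − 3·(96 + 4x) = 20.
Collecting terms: −2x + 32 = 20, so −2x = −12, so x = 6.
Then 2E = 96 + 4·6 = 120, so E = 60, V = 2E/5 = 24, F = 32 + 6 = 38.

24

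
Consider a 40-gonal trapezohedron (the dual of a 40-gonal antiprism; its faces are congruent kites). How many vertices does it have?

82

The n-trapezohedron (dual of the n-antiprism) has V = 2·40 + 2 = 82, E = 4·40 = 160, F = 2·40 = 80.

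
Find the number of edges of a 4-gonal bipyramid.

12

A bipyramid over an n-gon has 2n triangular faces and n + 2 vertices: V = 4 + 2 = 6, E = 3·4 = 12, F = 2·4 = 8.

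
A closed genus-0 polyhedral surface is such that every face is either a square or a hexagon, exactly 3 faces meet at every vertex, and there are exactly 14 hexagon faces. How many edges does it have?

54

Let x be the number of squares; then F = 14 + x.
Edge–face incidences: 2E = 6·14 + 4·x = 84 + 4x.
Every vertex has degree 3, so 3V = 2E.
Euler: V − E + F = 2 ⇒ (2E)/3 − E + (14 + x) = 2.
Multiply by 6: 2·(2E) − 3·(2E) + 6·(14 + x) = 12, i.e. 84 + 6x − (84 + 4x) = 12.
Collecting terms: 2x = 12, so x = 6.
Then 2E = 84 + 4·6 = 108, so E = 54, V = 2E/3 = 36, F = 14 + 6 = 20.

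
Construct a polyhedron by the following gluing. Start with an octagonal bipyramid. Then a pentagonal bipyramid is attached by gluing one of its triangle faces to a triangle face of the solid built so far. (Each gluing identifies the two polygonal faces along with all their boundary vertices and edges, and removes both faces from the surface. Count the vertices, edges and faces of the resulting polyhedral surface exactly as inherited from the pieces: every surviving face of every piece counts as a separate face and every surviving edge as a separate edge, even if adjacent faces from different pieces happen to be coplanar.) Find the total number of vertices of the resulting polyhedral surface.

An octagonal bipyramid: V=10, E=24, F=16.
Attach a pentagonal bipyramid (V=7, E=15, F=10) along a 3-gon: merge 3 vertices and 3 edges, delete both glued faces → V=14, E=36, F=24.
Check: V − E + F = 14 − 36 + 24 = 2.

14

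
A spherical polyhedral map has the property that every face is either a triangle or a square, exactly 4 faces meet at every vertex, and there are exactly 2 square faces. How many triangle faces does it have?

Let x be the number of triangles; then F = 2 + x.
Edge–face incidences: 2E = 4·2 + 3·x = 8 + 3x.
Every vertex has degree 4, so 4V = 2E.
Euler: V − E + F = 2 ⇒ (2E)/4 − E + (2 + x) = 2.
Multiply by 8: 2·(2E) − 4·(2E) + 8·(2 + x) = 16, i.e. 16 + 8x − 2·(8 + 3x) = 16.
Collecting terms: 2x = 16, so x = 8.
Then 2E = 8 + 3·8 = 32, so E = 16, V = 2E/4 = 8, F = 2 + 8 = 10.

8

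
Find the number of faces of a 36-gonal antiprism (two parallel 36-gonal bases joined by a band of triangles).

74

An antiprism on an n-gon has two n-gon caps and 2n triangles: V = 2·36 = 72, E = 4·36 = 144, F = 2·36 + 2 = 74.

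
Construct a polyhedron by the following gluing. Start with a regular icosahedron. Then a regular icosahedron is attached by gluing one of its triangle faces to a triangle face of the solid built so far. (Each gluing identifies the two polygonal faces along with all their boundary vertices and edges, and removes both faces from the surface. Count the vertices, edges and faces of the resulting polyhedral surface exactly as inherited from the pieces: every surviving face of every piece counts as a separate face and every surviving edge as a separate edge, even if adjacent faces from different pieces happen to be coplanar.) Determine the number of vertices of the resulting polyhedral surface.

21

A regular icosahedron: V=12, E=30, F=20.
Attach a regular icosahedron (V=12, E=30, F=20) along a 3-gon: merge 3 vertices and 3 edges, delete both glued faces → V=21, E=57, F=38.
Check: V − E + F = 21 − 57 + 38 = 2.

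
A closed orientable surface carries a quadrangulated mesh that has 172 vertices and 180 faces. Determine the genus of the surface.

5

Every face is a square, so 2E = 4·180 = 720, giving E = 360.
χ = V − E + F = 172 − 360 + 180 = -8.
For a closed orientable surface χ = 2 − 2g, so g = (2 − (-8))/2 = 5.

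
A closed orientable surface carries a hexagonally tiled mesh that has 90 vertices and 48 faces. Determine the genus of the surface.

4

Every face is a hexagon, so 2E = 6·48 = 288, giving E = 144.
χ = V − E + F = 90 − 144 + 48 = -6.
For a closed orientable surface χ = 2 − 2g, so g = (2 − (-6))/2 = 4.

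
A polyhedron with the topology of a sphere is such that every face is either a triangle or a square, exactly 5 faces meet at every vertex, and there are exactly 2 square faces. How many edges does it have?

40

Let x be the number of triangles; then F = 2 + x.
Edge–face incidences: 2E = 4·2 + 3·x = 8 + 3x.
Every vertex has degree 5, so 5V = 2E.
Euler: V − E + F = 2 ⇒ (2E)/5 − E + (2 + x) = 2.
Multiply by 10: 2·(2E) − 5·(2E) + 10·(2 + x) = 20, i.e. 20 + 10x − 3·(8 + 3x) = 20.
Collecting terms: x − 4 = 20, so x = 24.
Then 2E = 8 + 3·24 = 80, so E = 40, V = 2E/5 = 16, F = 2 + 24 = 26.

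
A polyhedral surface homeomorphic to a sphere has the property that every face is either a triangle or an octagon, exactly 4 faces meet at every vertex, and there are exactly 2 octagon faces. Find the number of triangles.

16

Let x be the number of triangles; then F = 2 + x.
Edge–face incidences: 2E = 8·2 + 3·x = 16 + 3x.
Every vertex has degree 4, so 4V = 2E.
Euler: V − E + F = 2 ⇒ (2E)/4 − E + (2 + x) = 2.
Multiply by 8: 2·(2E) − 4·(2E) + 8·(2 + x) = 16, i.e. 16 + 8x − 2·(16 + 3x) = 16.
Collecting terms: 2x − 16 = 16, so 2x = 32, so x = 16.
Then 2E = 16 + 3·16 = 64, so E = 32, V = 2E/4 = 16, F = 2 + 16 = 18.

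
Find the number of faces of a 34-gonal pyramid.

35

A pyramid on an n-gon base has one n-gon and n triangles: V = 34 + 1 = 35, E = 2·34 = 68, F = 34 + 1 = 35.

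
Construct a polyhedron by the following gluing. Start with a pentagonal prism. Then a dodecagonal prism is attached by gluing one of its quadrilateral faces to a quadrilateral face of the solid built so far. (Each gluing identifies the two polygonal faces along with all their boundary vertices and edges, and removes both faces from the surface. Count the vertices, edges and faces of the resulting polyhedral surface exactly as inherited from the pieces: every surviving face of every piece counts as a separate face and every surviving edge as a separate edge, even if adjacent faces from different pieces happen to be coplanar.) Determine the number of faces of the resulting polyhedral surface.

19

A pentagonal prism: V=10, E=15, F=7.
Attach a dodecagonal prism (V=24, E=36, F=14) along a 4-gon: merge 4 vertices and 4 edges, delete both glued faces → V=30, E=47, F=19.
Check: V − E + F = 30 − 47 + 19 = 2.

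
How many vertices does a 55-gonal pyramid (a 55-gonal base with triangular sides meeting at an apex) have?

56

A pyramid on an n-gon base has one n-gon and n triangles: V = 55 + 1 = 56, E = 2·55 = 110, F = 55 + 1 = 56.
Check: V − E + F = 56 − 110 + 56 = 2.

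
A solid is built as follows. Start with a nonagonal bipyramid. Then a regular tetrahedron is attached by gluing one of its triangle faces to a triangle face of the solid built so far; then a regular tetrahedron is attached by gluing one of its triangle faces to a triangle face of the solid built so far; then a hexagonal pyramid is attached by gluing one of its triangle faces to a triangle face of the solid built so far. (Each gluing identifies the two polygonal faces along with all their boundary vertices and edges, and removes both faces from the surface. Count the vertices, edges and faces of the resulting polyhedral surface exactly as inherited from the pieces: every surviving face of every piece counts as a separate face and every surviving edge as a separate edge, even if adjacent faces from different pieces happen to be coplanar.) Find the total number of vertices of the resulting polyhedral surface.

A nonagonal bipyramid: V=11, E=27, F=18.
Attach a regular tetrahedron (V=4, E=6, F=4) along a 3-gon: merge 3 vertices and 3 edges, delete both glued faces → V=12, E=30, F=20.
Attach a regular tetrahedron (V=4, E=6, F=4) along a 3-gon: merge 3 vertices and 3 edges, delete both glued faces → V=13, E=33, F=22.
Attach a hexagonal pyramid (V=7, E=12, F=7) along a 3-gon: merge 3 vertices and 3 edges, delete both glued faces → V=17, E=42, F=27.
Check: V − E + F = 17 − 42 + 27 = 2.

17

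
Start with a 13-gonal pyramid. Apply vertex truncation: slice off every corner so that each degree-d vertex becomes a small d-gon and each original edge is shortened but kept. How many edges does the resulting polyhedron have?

78

The base solid has V = 14, E = 26, F = 14.
Truncation replaces each original edge-end by a new vertex, so V′ = 2E = 52.
Each original edge survives, and each old vertex of degree d contributes d new edges; summing degrees gives Σd = 2E, so E′ = E + 2E = 3E = 78.
Each original face survives and each original vertex becomes one new face: F′ = F + V = 28.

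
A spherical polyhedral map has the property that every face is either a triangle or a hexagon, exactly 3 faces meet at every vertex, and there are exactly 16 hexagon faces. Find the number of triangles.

Let x be the number of triangles; then F = 16 + x.
Edge–face incidences: 2E = 6·16 + 3·x = 96 + 3x.
Every vertex has degree 3, so 3V = 2E.
Euler: V − E + F = 2 ⇒ (2E)/3 − E + (16 + x) = 2.
Multiply by 6: 2·(2E) − 3·(2E) + 6·(16 + x) = 12, i.e. 96 + 6x − (96 + 3x) = 12.
Collecting terms: 3x = 12, so x = 4.
Then 2E = 96 + 3·4 = 108, so E = 54, V = 2E/3 = 36, F = 16 + 4 = 20.

4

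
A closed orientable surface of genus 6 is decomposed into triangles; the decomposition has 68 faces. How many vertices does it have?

χ = 2 − 2·6 = -10, and every face is a triangle so 3F = 2E.
E = 3·68/2 = 102. Then V = -10 + E − F = -10 + 102 − 68 = 24.

24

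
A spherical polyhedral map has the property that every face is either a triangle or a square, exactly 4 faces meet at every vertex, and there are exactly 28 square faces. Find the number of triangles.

8

Let x be the number of triangles; then F = 28 + x.
Edge–face incidences: 2E = 4·28 + 3·x = 112 + 3x.
Every vertex has degree 4, so 4V = 2E.
Euler: V − E + F = 2 ⇒ (2E)/4 − E + (28 + x) = 2.
Multiply by 8: 2·(2E) − 4·(2E) + 8·(28 + x) = 16, i.e. 224 + 8x − 2·(112 + 3x) = 16.
Collecting terms: 2x = 16, so x = 8.
Then 2E = 112 + 3·8 = 136, so E = 68, V = 2E/4 = 34, F = 28 + 8 = 36.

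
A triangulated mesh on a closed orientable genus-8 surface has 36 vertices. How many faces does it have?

χ = 2 − 2·8 = -14, and every face is a triangle so 3F = 2E.
V − E + F = -14 with E = 3F/2 gives 36 − (3/2 − 1)·F = -14, so F = 100 and E = 150.

100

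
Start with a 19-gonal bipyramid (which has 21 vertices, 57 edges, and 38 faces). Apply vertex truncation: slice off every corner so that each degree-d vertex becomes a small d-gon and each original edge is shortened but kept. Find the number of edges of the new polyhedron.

Truncation replaces each original edge-end by a new vertex, so V′ = 2E = 114.
Each original edge survives, and each old vertex of degree d contributes d new edges; summing degrees gives Σd = 2E, so E′ = E + 2E = 3E = 171.
Each original face survives and each original vertex becomes one new face: F′ = F + V = 59.

171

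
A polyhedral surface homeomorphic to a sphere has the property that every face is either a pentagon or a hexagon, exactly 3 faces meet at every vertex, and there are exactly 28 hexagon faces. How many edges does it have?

Let x be the number of pentagons; then F = 28 + x.
Edge–face incidences: 2E = 6·28 + 5·x = 168 + 5x.
Every vertex has degree 3, so 3V = 2E.
Euler: V − E + F = 2 ⇒ (2E)/3 − E + (28 + x) = 2.
Multiply by 6: 2·(2E) − 3·(2E) + 6·(28 + x) = 12, i.e. 168 + 6x − (168 + 5x) = 12.
Collecting terms: x = 12.
Then 2E = 168 + 5·12 = 228, so E = 114, V = 2E/3 = 76, F = 28 + 12 = 40.

114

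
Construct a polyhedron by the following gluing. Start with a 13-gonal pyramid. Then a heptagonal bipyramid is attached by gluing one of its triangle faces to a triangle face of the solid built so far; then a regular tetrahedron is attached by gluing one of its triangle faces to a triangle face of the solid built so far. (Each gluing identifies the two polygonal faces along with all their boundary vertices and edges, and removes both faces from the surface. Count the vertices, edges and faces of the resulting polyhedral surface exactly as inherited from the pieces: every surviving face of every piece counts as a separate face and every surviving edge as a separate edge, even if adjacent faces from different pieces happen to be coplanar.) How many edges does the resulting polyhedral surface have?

47

A 13-gonal pyramid: V=14, E=26, F=14.
Attach a heptagonal bipyramid (V=9, E=21, F=14) along a 3-gon: merge 3 vertices and 3 edges, delete both glued faces → V=20, E=44, F=26.
Attach a regular tetrahedron (V=4, E=6, F=4) along a 3-gon: merge 3 vertices and 3 edges, delete both glued faces → V=21, E=47, F=28.
Check: V − E + F = 21 − 47 + 28 = 2.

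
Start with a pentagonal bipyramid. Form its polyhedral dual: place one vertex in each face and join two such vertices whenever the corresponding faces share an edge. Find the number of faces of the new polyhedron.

7

The base solid has V = 7, E = 15, F = 10.
The dual swaps V and F and preserves E: V′ = F = 10, E′ = E = 15, F′ = V = 7.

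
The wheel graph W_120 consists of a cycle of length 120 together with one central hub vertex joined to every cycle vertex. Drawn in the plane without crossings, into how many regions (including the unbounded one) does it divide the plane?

121

W_120 has V = 120 + 1 = 121 vertices and E = 2·120 = 240 edges.
By Euler's formula F = 2 − V + E = 2 − 121 + 240 = 121.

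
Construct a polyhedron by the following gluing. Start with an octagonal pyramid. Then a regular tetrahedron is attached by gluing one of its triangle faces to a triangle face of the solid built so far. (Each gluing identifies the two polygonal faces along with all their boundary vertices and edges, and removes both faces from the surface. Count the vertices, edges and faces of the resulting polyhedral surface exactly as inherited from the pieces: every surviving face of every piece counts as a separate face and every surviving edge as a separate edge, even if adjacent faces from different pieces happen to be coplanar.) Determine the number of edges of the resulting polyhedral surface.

An octagonal pyramid: V=9, E=16, F=9.
Attach a regular tetrahedron (V=4, E=6, F=4) along a 3-gon: merge 3 vertices and 3 edges, delete both glued faces → V=10, E=19, F=11.
Check: V − E + F = 10 − 19 + 11 = 2.

19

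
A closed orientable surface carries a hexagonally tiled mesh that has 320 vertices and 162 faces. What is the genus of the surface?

Every face is a hexagon, so 2E = 6·162 = 972, giving E = 486.
χ = V − E + F = 320 − 486 + 162 = -4.
For a closed orientable surface χ = 2 − 2g, so g = (2 − (-4))/2 = 3.

3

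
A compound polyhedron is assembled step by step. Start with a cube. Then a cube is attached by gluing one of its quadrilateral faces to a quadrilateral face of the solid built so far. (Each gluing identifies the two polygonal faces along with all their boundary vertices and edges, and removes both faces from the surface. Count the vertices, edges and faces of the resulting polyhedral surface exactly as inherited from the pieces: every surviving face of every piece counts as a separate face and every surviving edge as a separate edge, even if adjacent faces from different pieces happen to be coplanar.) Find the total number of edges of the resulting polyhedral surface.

20

A cube: V=8, E=12, F=6.
Attach a cube (V=8, E=12, F=6) along a 4-gon: merge 4 vertices and 4 edges, delete both glued faces → V=12, E=20, F=10.
Check: V − E + F = 12 − 20 + 10 = 2.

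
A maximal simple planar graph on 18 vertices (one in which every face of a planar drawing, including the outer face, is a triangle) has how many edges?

48

In a plane triangulation 3F = 2E and V − E + F = 2, so E = 3V − 6 = 3·18 − 6 = 48.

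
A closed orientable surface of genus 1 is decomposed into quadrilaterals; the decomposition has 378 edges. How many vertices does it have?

χ = 2 − 2·1 = 0, and every face is a square so 4F = 2E.
F = 2E/4 = 189. Then V = 0 + E − F = 0 + 378 − 189 = 189.

189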